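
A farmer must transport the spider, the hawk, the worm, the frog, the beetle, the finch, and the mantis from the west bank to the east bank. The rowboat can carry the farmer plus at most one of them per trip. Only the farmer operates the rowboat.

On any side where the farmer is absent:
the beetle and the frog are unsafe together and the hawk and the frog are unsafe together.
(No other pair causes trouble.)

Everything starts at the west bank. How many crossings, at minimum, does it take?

Counting alone: the farmer can take at most 1 across per trip to the east bank, so moving all 7 needs at least 7 loaded trips out, with a return between consecutive ones — at least 13 crossings.
The safety rule pushes this higher. Following every safe sequence of crossings, the most of the 7 that can be at the east bank as the rowboat arrives there on crossing 13 is 6 — never all 7.
So no plan with fewer than 15 crossings exists, and this one achieves 15:
1. Farmer goes to the east bank with the frog.  [the west bank: the beetle, the finch, the hawk, the mantis, the spider, the worm | the east bank: the frog]
2. Farmer goes back to the west bank alone.  [the west bank: the beetle, the finch, the hawk, the mantis, the spider, the worm | the east bank: the frog]
3. Farmer goes to the east bank with the spider.  [the west bank: the beetle, the finch, the hawk, the mantis, the worm | the east bank: the frog, the spider]
4. Farmer goes back to the west bank alone.  [the west bank: the beetle, the finch, the hawk, the mantis, the worm | the east bank: the frog, the spider]
5. Farmer goes to the east bank with the hawk.  [the west bank: the beetle, the finch, the mantis, the worm | the east bank: the frog, the hawk, the spider]
6. Farmer goes back to the west bank with the frog.  [the west bank: the beetle, the finch, the frog, the mantis, the worm | the east bank: the hawk, the spider]
7. Farmer goes to the east bank with the beetle.  [the west bank: the finch, the frog, the mantis, the worm | the east bank: the beetle, the hawk, the spider]
8. Farmer goes back to the west bank alone.  [the west bank: the finch, the frog, the mantis, the worm | the east bank: the beetle, the hawk, the spider]
9. Farmer goes to the east bank with the worm.  [the west bank: the finch, the frog, the mantis | the east bank: the beetle, the hawk, the spider, the worm]
10. Farmer goes back to the west bank alone.  [the west bank: the finch, the frog, the mantis | the east bank: the beetle, the hawk, the spider, the worm]
11. Farmer goes to the east bank with the finch.  [the west bank: the frog, the mantis | the east bank: the beetle, the finch, the hawk, the spider, the worm]
12. Farmer goes back to the west bank alone.  [the west bank: the frog, the mantis | the east bank: the beetle, the finch, the hawk, the spider, the worm]
13. Farmer goes to the east bank with the mantis.  [the west bank: the frog | the east bank: the beetle, the finch, the hawk, the mantis, the spider, the worm]
14. Farmer goes back to the west bank alone.  [the west bank: the frog | the east bank: the beetle, the finch, the hawk, the mantis, the spider, the worm]
15. Farmer goes to the east bank with the frog.  [the west bank: — | the east bank: the beetle, the finch, the frog, the hawk, the mantis, the spider, the worm]

15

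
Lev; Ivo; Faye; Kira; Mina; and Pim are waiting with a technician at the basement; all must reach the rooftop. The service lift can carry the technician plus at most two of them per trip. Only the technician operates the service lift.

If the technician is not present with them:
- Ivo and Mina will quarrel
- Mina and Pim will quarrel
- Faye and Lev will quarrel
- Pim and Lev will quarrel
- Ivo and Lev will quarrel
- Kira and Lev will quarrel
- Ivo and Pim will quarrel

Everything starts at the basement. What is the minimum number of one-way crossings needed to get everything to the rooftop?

Whatever the first load, the items left behind include a forbidden pair without the technician. No opening move is safe, so no plan exists.

impossible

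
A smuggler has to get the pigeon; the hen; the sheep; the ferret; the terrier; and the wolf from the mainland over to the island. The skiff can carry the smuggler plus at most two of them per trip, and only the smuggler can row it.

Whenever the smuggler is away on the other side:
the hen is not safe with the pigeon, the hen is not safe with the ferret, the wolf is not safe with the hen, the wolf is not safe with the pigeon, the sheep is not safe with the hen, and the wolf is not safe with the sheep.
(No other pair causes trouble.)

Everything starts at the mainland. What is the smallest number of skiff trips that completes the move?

Counting alone: the smuggler can take at most 2 across per trip to the island, so moving all 6 needs at least 3 loaded trips out, with a return between consecutive ones — at least 5 crossings.
The safety rule pushes this higher. Following every safe sequence of crossings, the most of the 6 that can be at the island as the skiff arrives there on crossings 5, 7 is 4, 5 respectively — never all 6.
So no plan with fewer than 9 crossings exists, and this one achieves 9:
1. Smuggler goes to the island with the hen and the wolf.  [the mainland: the ferret, the pigeon, the sheep, the terrier | the island: the hen, the wolf]
2. Smuggler goes back to the mainland with the hen.  [the mainland: the ferret, the hen, the pigeon, the sheep, the terrier | the island: the wolf]
3. Smuggler goes to the island with the ferret and the hen.  [the mainland: the pigeon, the sheep, the terrier | the island: the ferret, the hen, the wolf]
4. Smuggler goes back to the mainland with the hen.  [the mainland: the hen, the pigeon, the sheep, the terrier | the island: the ferret, the wolf]
5. Smuggler goes to the island with the pigeon and the sheep.  [the mainland: the hen, the terrier | the island: the ferret, the pigeon, the sheep, the wolf]
6. Smuggler goes back to the mainland with the wolf.  [the mainland: the hen, the terrier, the wolf | the island: the ferret, the pigeon, the sheep]
7. Smuggler goes to the island with the hen and the terrier.  [the mainland: the wolf | the island: the ferret, the hen, the pigeon, the sheep, the terrier]
8. Smuggler goes back to the mainland with the hen.  [the mainland: the hen, the wolf | the island: the ferret, the pigeon, the sheep, the terrier]
9. Smuggler goes to the island with the hen and the wolf.  [the mainland: — | the island: the ferret, the hen, the pigeon, the sheep, the terrier, the wolf]

9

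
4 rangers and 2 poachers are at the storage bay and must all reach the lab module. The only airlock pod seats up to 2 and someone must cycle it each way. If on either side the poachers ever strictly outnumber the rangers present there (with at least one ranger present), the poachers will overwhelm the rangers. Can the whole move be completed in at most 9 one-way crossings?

Yes — this plan uses 9 crossings (≤ 9):
1. 2 poachers → the lab module.  (the storage bay: 4R 0P; the lab module: 0R 2P)
2. 1 poacher ← the storage bay.  (the storage bay: 4R 1P; the lab module: 0R 1P)
3. 2 rangers → the lab module.  (the storage bay: 2R 1P; the lab module: 2R 1P)
4. 1 poacher ← the storage bay.  (the storage bay: 2R 2P; the lab module: 2R 0P)
5. 2 poachers → the lab module.  (the storage bay: 2R 0P; the lab module: 2R 2P)
6. 1 poacher ← the storage bay.  (the storage bay: 2R 1P; the lab module: 2R 1P)
7. 1 ranger and 1 poacher → the lab module.  (the storage bay: 1R 0P; the lab module: 3R 2P)
8. 1 poacher ← the storage bay.  (the storage bay: 1R 1P; the lab module: 3R 1P)
9. 1 ranger and 1 poacher → the lab module.  (the storage bay: 0R 0P; the lab module: 4R 2P)

Yes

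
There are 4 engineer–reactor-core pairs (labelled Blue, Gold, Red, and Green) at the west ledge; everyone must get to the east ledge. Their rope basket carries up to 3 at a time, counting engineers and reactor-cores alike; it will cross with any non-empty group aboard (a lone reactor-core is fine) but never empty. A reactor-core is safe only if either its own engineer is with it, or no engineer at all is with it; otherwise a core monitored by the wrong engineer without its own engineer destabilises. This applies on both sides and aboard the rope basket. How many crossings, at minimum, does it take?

9

Counting alone: each trip to the east ledge takes at most 3 across and each return brings at least 1 back, so after t trips out (and t−1 returns) at most 3t − (t−1) of the 8 are across; that first reaches 8 at t = 4, so at least 7 crossings are needed.
The safety rule pushes this higher. Following every safe sequence of crossings, the most of the 8 that can be at the east ledge as the rope basket arrives there on crossing 7 is 7 — never all 8.
So no plan with fewer than 9 crossings exists, and this one achieves 9:
1. engineer Blue and reactor-core Blue cross → the east ledge.
2. engineer Blue crosses ← the west ledge.
3. engineer Blue, engineer Gold, and reactor-core Gold cross → the east ledge.
4. engineer Blue and reactor-core Blue cross ← the west ledge.
5. engineer Blue, engineer Green, and engineer Red cross → the east ledge.
6. reactor-core Gold crosses ← the west ledge.
7. reactor-core Blue and reactor-core Gold cross → the east ledge.
8. reactor-core Blue crosses ← the west ledge.
9. reactor-core Blue, reactor-core Green, and reactor-core Red cross → the east ledge.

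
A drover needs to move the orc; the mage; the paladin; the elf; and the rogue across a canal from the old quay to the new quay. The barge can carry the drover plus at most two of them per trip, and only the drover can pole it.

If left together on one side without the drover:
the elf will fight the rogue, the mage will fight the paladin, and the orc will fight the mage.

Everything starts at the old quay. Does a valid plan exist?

1. Drover goes to the new quay with the elf and the mage.
2. Drover goes back to the old quay alone.
3. Drover goes to the new quay with the orc and the paladin.
4. Drover goes back to the old quay with the mage.
5. Drover goes to the new quay with the mage and the rogue.

Yes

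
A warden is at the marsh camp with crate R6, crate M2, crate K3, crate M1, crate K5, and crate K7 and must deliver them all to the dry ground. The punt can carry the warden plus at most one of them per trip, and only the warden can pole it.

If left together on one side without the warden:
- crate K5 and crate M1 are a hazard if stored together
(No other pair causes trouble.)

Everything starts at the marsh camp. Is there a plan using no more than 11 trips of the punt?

Yes — this plan uses 11 crossings (≤ 11):
1. Warden goes to the dry ground with crate M1.
2. Warden goes back to the marsh camp alone.
3. Warden goes to the dry ground with crate R6.
4. Warden goes back to the marsh camp alone.
5. Warden goes to the dry ground with crate M2.
6. Warden goes back to the marsh camp alone.
7. Warden goes to the dry ground with crate K3.
8. Warden goes back to the marsh camp alone.
9. Warden goes to the dry ground with crate K7.
10. Warden goes back to the marsh camp alone.
11. Warden goes to the dry ground with crate K5.

Yes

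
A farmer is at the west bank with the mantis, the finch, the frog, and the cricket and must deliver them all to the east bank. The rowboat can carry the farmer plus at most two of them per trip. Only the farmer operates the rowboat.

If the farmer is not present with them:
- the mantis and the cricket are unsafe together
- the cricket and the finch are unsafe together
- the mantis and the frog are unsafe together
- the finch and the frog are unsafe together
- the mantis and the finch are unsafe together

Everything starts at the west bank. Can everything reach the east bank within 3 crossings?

No

Counting alone: the farmer can take at most 2 across per trip to the east bank, so moving all 4 needs at least 2 loaded trips out, with a return between consecutive ones — at least 3 crossings.
The safety rule pushes this higher. Following every safe sequence of crossings, the most of the 4 that can be at the east bank as the rowboat arrives there on crossing 3 is 3 — never all 4.
So the move cannot be finished within 3 crossings. (The shortest complete plan takes 5:)
1. Farmer goes to the east bank with the finch and the mantis.  [the west bank: the cricket, the frog | the east bank: the finch, the mantis]
2. Farmer goes back to the west bank with the mantis.  [the west bank: the cricket, the frog, the mantis | the east bank: the finch]
3. Farmer goes to the east bank with the cricket and the frog.  [the west bank: the mantis | the east bank: the cricket, the finch, the frog]
4. Farmer goes back to the west bank with the finch.  [the west bank: the finch, the mantis | the east bank: the cricket, the frog]
5. Farmer goes to the east bank with the finch and the mantis.  [the west bank: — | the east bank: the cricket, the finch, the frog, the mantis]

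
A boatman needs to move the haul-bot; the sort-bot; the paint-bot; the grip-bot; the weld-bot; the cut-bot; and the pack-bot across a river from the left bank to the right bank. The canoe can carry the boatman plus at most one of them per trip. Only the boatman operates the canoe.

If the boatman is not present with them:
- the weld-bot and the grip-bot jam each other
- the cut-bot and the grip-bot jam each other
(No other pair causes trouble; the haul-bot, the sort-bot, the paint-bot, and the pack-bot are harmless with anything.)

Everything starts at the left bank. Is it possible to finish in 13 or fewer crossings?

No

Counting alone: the boatman can take at most 1 across per trip to the right bank, so moving all 7 needs at least 7 loaded trips out, with a return between consecutive ones — at least 13 crossings.
The safety rule pushes this higher. Following every safe sequence of crossings, the most of the 7 that can be at the right bank as the canoe arrives there on crossing 13 is 6 — never all 7.
So the move cannot be finished within 13 crossings. (The shortest complete plan takes 15:)
1. Boatman goes to the right bank with the grip-bot.
2. Boatman goes back to the left bank alone.
3. Boatman goes to the right bank with the haul-bot.
4. Boatman goes back to the left bank alone.
5. Boatman goes to the right bank with the sort-bot.
6. Boatman goes back to the left bank alone.
7. Boatman goes to the right bank with the paint-bot.
8. Boatman goes back to the left bank alone.
9. Boatman goes to the right bank with the weld-bot.
10. Boatman goes back to the left bank with the grip-bot.
11. Boatman goes to the right bank with the cut-bot.
12. Boatman goes back to the left bank alone.
13. Boatman goes to the right bank with the pack-bot.
14. Boatman goes back to the left bank alone.
15. Boatman goes to the right bank with the grip-bot.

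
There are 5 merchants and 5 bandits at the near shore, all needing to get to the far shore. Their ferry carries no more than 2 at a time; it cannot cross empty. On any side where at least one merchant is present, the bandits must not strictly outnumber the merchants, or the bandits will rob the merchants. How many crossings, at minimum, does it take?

impossible

Following every safe sequence of crossings from the start, the most of the 10 that can be at the far shore as the ferry arrives there on crossings 1, 3, 5, 7 is 2, 3, 4, 5 respectively; the best ever achieved is 5 of 10.
From crossing 9 on, no configuration arises that was not already reachable earlier: only 13 distinct safe configurations (who is on which side, and where the ferry is) can ever be reached, none of them has everyone across, and every continuation just revisits them. They are: 0 merchants + 0 bandits across (ferry back at the start); 0 merchants + 1 bandit across (ferry there); 0 merchants + 1 bandit across (ferry back at the start); 0 merchants + 2 bandits across (ferry there); 0 merchants + 2 bandits across (ferry back at the start); 0 merchants + 3 bandits across (ferry there); 0 merchants + 3 bandits across (ferry back at the start); 0 merchants + 4 bandits across (ferry there); 0 merchants + 4 bandits across (ferry back at the start); 0 merchants + 5 bandits across (ferry there); 1 merchant + 1 bandit across (ferry there); 1 merchant + 1 bandit across (ferry back at the start); 2 merchants + 2 bandits across (ferry there). So no valid plan exists.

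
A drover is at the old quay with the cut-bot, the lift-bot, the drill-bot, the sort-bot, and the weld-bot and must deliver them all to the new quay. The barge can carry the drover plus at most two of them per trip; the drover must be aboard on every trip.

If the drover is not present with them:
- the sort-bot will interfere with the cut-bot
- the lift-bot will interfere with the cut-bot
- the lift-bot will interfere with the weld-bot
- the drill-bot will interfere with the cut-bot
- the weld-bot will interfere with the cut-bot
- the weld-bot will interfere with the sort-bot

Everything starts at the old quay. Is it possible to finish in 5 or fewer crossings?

No

Counting alone: the drover can take at most 2 across per trip to the new quay, so moving all 5 needs at least 3 loaded trips out, with a return between consecutive ones — at least 5 crossings.
The safety rule pushes this higher. Following every safe sequence of crossings, the most of the 5 that can be at the new quay as the barge arrives there on crossing 5 is 4 — never all 5.
So the move cannot be finished within 5 crossings. (The shortest complete plan takes 7:)
1. Drover goes to the new quay with the cut-bot and the weld-bot.  [the old quay: the drill-bot, the lift-bot, the sort-bot | the new quay: the cut-bot, the weld-bot]
2. Drover goes back to the old quay with the cut-bot.  [the old quay: the cut-bot, the drill-bot, the lift-bot, the sort-bot | the new quay: the weld-bot]
3. Drover goes to the new quay with the cut-bot and the drill-bot.  [the old quay: the lift-bot, the sort-bot | the new quay: the cut-bot, the drill-bot, the weld-bot]
4. Drover goes back to the old quay with the cut-bot.  [the old quay: the cut-bot, the lift-bot, the sort-bot | the new quay: the drill-bot, the weld-bot]
5. Drover goes to the new quay with the lift-bot and the sort-bot.  [the old quay: the cut-bot | the new quay: the drill-bot, the lift-bot, the sort-bot, the weld-bot]
6. Drover goes back to the old quay with the weld-bot.  [the old quay: the cut-bot, the weld-bot | the new quay: the drill-bot, the lift-bot, the sort-bot]
7. Drover goes to the new quay with the cut-bot and the weld-bot.  [the old quay: — | the new quay: the cut-bot, the drill-bot, the lift-bot, the sort-bot, the weld-bot]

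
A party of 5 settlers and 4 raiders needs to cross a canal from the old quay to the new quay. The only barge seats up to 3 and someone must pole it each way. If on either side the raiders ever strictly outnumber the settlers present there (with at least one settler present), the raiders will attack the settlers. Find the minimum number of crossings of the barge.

7

Counting alone: each trip to the new quay takes at most 3 across and each return brings at least 1 back, so after t trips out (and t−1 returns) at most 3t − (t−1) of the 9 are across; that first reaches 9 at t = 4, so at least 7 crossings are needed.
The plan below uses exactly 7 crossings, so it is optimal:
1. 3 raiders → the new quay.  (the old quay: 5S 1R; the new quay: 0S 3R)
2. 1 raider ← the old quay.  (the old quay: 5S 2R; the new quay: 0S 2R)
3. 3 settlers → the new quay.  (the old quay: 2S 2R; the new quay: 3S 2R)
4. 1 settler ← the old quay.  (the old quay: 3S 2R; the new quay: 2S 2R)
5. 2 settlers and 1 raider → the new quay.  (the old quay: 1S 1R; the new quay: 4S 3R)
6. 1 settler ← the old quay.  (the old quay: 2S 1R; the new quay: 3S 3R)
7. 2 settlers and 1 raider → the new quay.  (the old quay: 0S 0R; the new quay: 5S 4R)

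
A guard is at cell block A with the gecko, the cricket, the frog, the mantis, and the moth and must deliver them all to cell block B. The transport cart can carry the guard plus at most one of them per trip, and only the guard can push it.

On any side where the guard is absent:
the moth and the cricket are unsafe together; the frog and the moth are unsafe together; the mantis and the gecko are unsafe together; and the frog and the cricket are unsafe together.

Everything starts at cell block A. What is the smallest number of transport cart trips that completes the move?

Whatever the first load, the items left behind include a forbidden pair without the guard. No opening move is safe, so no plan exists.

impossible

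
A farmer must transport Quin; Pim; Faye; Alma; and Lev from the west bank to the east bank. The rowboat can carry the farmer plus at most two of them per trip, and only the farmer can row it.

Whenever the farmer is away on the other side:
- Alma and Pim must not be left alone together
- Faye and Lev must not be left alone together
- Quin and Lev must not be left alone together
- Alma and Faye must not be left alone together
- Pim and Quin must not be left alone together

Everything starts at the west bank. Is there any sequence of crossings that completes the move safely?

No

Whatever the first load, the items left behind include a forbidden pair without the farmer. No opening move is safe, so no plan exists.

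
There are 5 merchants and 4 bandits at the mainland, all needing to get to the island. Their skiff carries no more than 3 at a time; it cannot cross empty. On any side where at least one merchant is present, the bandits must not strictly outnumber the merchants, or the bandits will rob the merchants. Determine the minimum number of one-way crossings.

Counting alone: each trip to the island takes at most 3 across and each return brings at least 1 back, so after t trips out (and t−1 returns) at most 3t − (t−1) of the 9 are across; that first reaches 9 at t = 4, so at least 7 crossings are needed.
The plan below uses exactly 7 crossings, so it is optimal:
1. 3 bandits → the island.  (the mainland: 5M 1B; the island: 0M 3B)
2. 1 bandit ← the mainland.  (the mainland: 5M 2B; the island: 0M 2B)
3. 3 merchants → the island.  (the mainland: 2M 2B; the island: 3M 2B)
4. 1 merchant ← the mainland.  (the mainland: 3M 2B; the island: 2M 2B)
5. 2 merchants and 1 bandit → the island.  (the mainland: 1M 1B; the island: 4M 3B)
6. 1 merchant ← the mainland.  (the mainland: 2M 1B; the island: 3M 3B)
7. 2 merchants and 1 bandit → the island.  (the mainland: 0M 0B; the island: 5M 4B)

7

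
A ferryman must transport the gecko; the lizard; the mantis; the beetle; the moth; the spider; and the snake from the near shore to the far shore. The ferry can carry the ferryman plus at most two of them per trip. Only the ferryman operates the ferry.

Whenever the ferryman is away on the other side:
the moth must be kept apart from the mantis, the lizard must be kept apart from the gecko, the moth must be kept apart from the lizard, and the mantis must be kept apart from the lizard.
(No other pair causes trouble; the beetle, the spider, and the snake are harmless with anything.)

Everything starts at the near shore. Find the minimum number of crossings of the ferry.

11

Counting alone: the ferryman can take at most 2 across per trip to the far shore, so moving all 7 needs at least 4 loaded trips out, with a return between consecutive ones — at least 7 crossings.
The safety rule pushes this higher. Following every safe sequence of crossings, the most of the 7 that can be at the far shore as the ferry arrives there on crossings 7, 9 is 5, 6 respectively — never all 7.
So no plan with fewer than 11 crossings exists, and this one achieves 11:
1. Ferryman goes to the far shore with the lizard and the mantis.
2. Ferryman goes back to the near shore with the lizard.
3. Ferryman goes to the far shore with the gecko and the lizard.
4. Ferryman goes back to the near shore with the lizard.
5. Ferryman goes to the far shore with the beetle and the lizard.
6. Ferryman goes back to the near shore with the lizard.
7. Ferryman goes to the far shore with the lizard and the spider.
8. Ferryman goes back to the near shore with the lizard.
9. Ferryman goes to the far shore with the lizard and the snake.
10. Ferryman goes back to the near shore with the lizard.
11. Ferryman goes to the far shore with the lizard and the moth.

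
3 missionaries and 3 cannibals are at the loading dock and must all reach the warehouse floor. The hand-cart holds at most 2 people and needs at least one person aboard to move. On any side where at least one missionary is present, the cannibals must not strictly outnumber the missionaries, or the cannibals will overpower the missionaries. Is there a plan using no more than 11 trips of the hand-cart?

Yes — this plan uses 11 crossings (≤ 11):
1. 2 cannibals → the warehouse floor.  (the loading dock: 3M 1C; the warehouse floor: 0M 2C)
2. 1 cannibal ← the loading dock.  (the loading dock: 3M 2C; the warehouse floor: 0M 1C)
3. 2 cannibals → the warehouse floor.  (the loading dock: 3M 0C; the warehouse floor: 0M 3C)
4. 1 cannibal ← the loading dock.  (the loading dock: 3M 1C; the warehouse floor: 0M 2C)
5. 2 missionaries → the warehouse floor.  (the loading dock: 1M 1C; the warehouse floor: 2M 2C)
6. 1 missionary and 1 cannibal ← the loading dock.  (the loading dock: 2M 2C; the warehouse floor: 1M 1C)
7. 2 missionaries → the warehouse floor.  (the loading dock: 0M 2C; the warehouse floor: 3M 1C)
8. 1 cannibal ← the loading dock.  (the loading dock: 0M 3C; the warehouse floor: 3M 0C)
9. 2 cannibals → the warehouse floor.  (the loading dock: 0M 1C; the warehouse floor: 3M 2C)
10. 1 cannibal ← the loading dock.  (the loading dock: 0M 2C; the warehouse floor: 3M 1C)
11. 2 cannibals → the warehouse floor.  (the loading dock: 0M 0C; the warehouse floor: 3M 3C)

Yes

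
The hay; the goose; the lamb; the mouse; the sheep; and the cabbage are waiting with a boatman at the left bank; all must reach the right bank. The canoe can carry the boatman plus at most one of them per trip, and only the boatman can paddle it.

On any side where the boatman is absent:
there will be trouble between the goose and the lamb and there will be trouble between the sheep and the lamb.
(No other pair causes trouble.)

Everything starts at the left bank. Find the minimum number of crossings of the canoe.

Counting alone: the boatman can take at most 1 across per trip to the right bank, so moving all 6 needs at least 6 loaded trips out, with a return between consecutive ones — at least 11 crossings.
The safety rule pushes this higher. Following every safe sequence of crossings, the most of the 6 that can be at the right bank as the canoe arrives there on crossing 11 is 5 — never all 6.
So no plan with fewer than 13 crossings exists, and this one achieves 13:
1. Boatman goes to the right bank with the lamb.  [the left bank: the cabbage, the goose, the hay, the mouse, the sheep | the right bank: the lamb]
2. Boatman goes back to the left bank alone.  [the left bank: the cabbage, the goose, the hay, the mouse, the sheep | the right bank: the lamb]
3. Boatman goes to the right bank with the hay.  [the left bank: the cabbage, the goose, the mouse, the sheep | the right bank: the hay, the lamb]
4. Boatman goes back to the left bank alone.  [the left bank: the cabbage, the goose, the mouse, the sheep | the right bank: the hay, the lamb]
5. Boatman goes to the right bank with the goose.  [the left bank: the cabbage, the mouse, the sheep | the right bank: the goose, the hay, the lamb]
6. Boatman goes back to the left bank with the lamb.  [the left bank: the cabbage, the lamb, the mouse, the sheep | the right bank: the goose, the hay]
7. Boatman goes to the right bank with the sheep.  [the left bank: the cabbage, the lamb, the mouse | the right bank: the goose, the hay, the sheep]
8. Boatman goes back to the left bank alone.  [the left bank: the cabbage, the lamb, the mouse | the right bank: the goose, the hay, the sheep]
9. Boatman goes to the right bank with the mouse.  [the left bank: the cabbage, the lamb | the right bank: the goose, the hay, the mouse, the sheep]
10. Boatman goes back to the left bank alone.  [the left bank: the cabbage, the lamb | the right bank: the goose, the hay, the mouse, the sheep]
11. Boatman goes to the right bank with the cabbage.  [the left bank: the lamb | the right bank: the cabbage, the goose, the hay, the mouse, the sheep]
12. Boatman goes back to the left bank alone.  [the left bank: the lamb | the right bank: the cabbage, the goose, the hay, the mouse, the sheep]
13. Boatman goes to the right bank with the lamb.  [the left bank: — | the right bank: the cabbage, the goose, the hay, the lamb, the mouse, the sheep]

13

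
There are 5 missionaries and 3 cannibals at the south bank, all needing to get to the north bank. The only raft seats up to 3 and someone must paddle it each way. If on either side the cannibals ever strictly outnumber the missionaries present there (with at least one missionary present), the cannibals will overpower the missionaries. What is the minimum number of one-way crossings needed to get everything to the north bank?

Counting alone: each trip to the north bank takes at most 3 across and each return brings at least 1 back, so after t trips out (and t−1 returns) at most 3t − (t−1) of the 8 are across; that first reaches 8 at t = 4, so at least 7 crossings are needed.
The plan below uses exactly 7 crossings, so it is optimal:
1. 2 cannibals → the north bank.  (the south bank: 5M 1C; the north bank: 0M 2C)
2. 1 cannibal ← the south bank.  (the south bank: 5M 2C; the north bank: 0M 1C)
3. 2 missionaries and 1 cannibal → the north bank.  (the south bank: 3M 1C; the north bank: 2M 2C)
4. 1 cannibal ← the south bank.  (the south bank: 3M 2C; the north bank: 2M 1C)
5. 1 missionary and 2 cannibals → the north bank.  (the south bank: 2M 0C; the north bank: 3M 3C)
6. 1 cannibal ← the south bank.  (the south bank: 2M 1C; the north bank: 3M 2C)
7. 2 missionaries and 1 cannibal → the north bank.  (the south bank: 0M 0C; the north bank: 5M 3C)

7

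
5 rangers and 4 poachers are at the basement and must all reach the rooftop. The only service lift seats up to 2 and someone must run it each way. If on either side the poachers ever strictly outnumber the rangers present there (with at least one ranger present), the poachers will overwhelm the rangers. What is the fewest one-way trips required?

Counting alone: each trip to the rooftop takes at most 2 across and each return brings at least 1 back, so after t trips out (and t−1 returns) at most 2t − (t−1) of the 9 are across; that first reaches 9 at t = 8, so at least 15 crossings are needed.
The plan below uses exactly 15 crossings, so it is optimal:
1. 2 poachers → the rooftop.  (the basement: 5R 2P; the rooftop: 0R 2P)
2. 1 poacher ← the basement.  (the basement: 5R 3P; the rooftop: 0R 1P)
3. 2 poachers → the rooftop.  (the basement: 5R 1P; the rooftop: 0R 3P)
4. 1 poacher ← the basement.  (the basement: 5R 2P; the rooftop: 0R 2P)
5. 2 rangers → the rooftop.  (the basement: 3R 2P; the rooftop: 2R 2P)
6. 1 poacher ← the basement.  (the basement: 3R 3P; the rooftop: 2R 1P)
7. 1 ranger and 1 poacher → the rooftop.  (the basement: 2R 2P; the rooftop: 3R 2P)
8. 1 ranger ← the basement.  (the basement: 3R 2P; the rooftop: 2R 2P)
9. 1 ranger and 1 poacher → the rooftop.  (the basement: 2R 1P; the rooftop: 3R 3P)
10. 1 poacher ← the basement.  (the basement: 2R 2P; the rooftop: 3R 2P)
11. 1 ranger and 1 poacher → the rooftop.  (the basement: 1R 1P; the rooftop: 4R 3P)
12. 1 ranger ← the basement.  (the basement: 2R 1P; the rooftop: 3R 3P)
13. 1 ranger and 1 poacher → the rooftop.  (the basement: 1R 0P; the rooftop: 4R 4P)
14. 1 poacher ← the basement.  (the basement: 1R 1P; the rooftop: 4R 3P)
15. 1 ranger and 1 poacher → the rooftop.  (the basement: 0R 0P; the rooftop: 5R 4P)

15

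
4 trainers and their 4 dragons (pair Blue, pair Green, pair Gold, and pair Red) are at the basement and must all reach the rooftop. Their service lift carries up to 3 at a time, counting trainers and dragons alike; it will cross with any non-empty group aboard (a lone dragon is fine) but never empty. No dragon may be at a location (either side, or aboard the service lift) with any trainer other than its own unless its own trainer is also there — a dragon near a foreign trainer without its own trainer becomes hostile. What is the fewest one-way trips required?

9

Counting alone: each trip to the rooftop takes at most 3 across and each return brings at least 1 back, so after t trips out (and t−1 returns) at most 3t − (t−1) of the 8 are across; that first reaches 8 at t = 4, so at least 7 crossings are needed.
The safety rule pushes this higher. Following every safe sequence of crossings, the most of the 8 that can be at the rooftop as the service lift arrives there on crossing 7 is 7 — never all 8.
So no plan with fewer than 9 crossings exists, and this one achieves 9:
1. dragon Blue and trainer Blue cross → the rooftop.
2. trainer Blue crosses ← the basement.
3. dragon Green, trainer Blue, and trainer Green cross → the rooftop.
4. dragon Blue and trainer Blue cross ← the basement.
5. trainer Blue, trainer Gold, and trainer Red cross → the rooftop.
6. dragon Green crosses ← the basement.
7. dragon Blue and dragon Green cross → the rooftop.
8. dragon Blue crosses ← the basement.
9. dragon Blue, dragon Gold, and dragon Red cross → the rooftop.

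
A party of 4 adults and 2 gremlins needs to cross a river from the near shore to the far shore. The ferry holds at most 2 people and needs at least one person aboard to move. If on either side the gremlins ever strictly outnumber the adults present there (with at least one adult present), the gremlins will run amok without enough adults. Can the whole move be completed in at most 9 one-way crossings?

Yes

Yes — this plan uses 9 crossings (≤ 9):
1. 2 gremlins → the far shore.  (the near shore: 4A 0G; the far shore: 0A 2G)
2. 1 gremlin ← the near shore.  (the near shore: 4A 1G; the far shore: 0A 1G)
3. 2 adults → the far shore.  (the near shore: 2A 1G; the far shore: 2A 1G)
4. 1 gremlin ← the near shore.  (the near shore: 2A 2G; the far shore: 2A 0G)
5. 2 gremlins → the far shore.  (the near shore: 2A 0G; the far shore: 2A 2G)
6. 1 gremlin ← the near shore.  (the near shore: 2A 1G; the far shore: 2A 1G)
7. 1 adult and 1 gremlin → the far shore.  (the near shore: 1A 0G; the far shore: 3A 2G)
8. 1 gremlin ← the near shore.  (the near shore: 1A 1G; the far shore: 3A 1G)
9. 1 adult and 1 gremlin → the far shore.  (the near shore: 0A 0G; the far shore: 4A 2G)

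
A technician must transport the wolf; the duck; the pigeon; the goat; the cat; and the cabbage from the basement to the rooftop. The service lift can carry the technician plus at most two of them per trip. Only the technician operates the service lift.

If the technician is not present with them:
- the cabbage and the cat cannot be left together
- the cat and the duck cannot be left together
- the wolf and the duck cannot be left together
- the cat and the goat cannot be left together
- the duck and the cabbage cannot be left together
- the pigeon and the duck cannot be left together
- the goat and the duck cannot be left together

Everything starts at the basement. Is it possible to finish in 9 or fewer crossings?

Yes — this plan uses 9 crossings (≤ 9):
1. Technician goes to the rooftop with the cat and the duck.  [the basement: the cabbage, the goat, the pigeon, the wolf | the rooftop: the cat, the duck]
2. Technician goes back to the basement with the duck.  [the basement: the cabbage, the duck, the goat, the pigeon, the wolf | the rooftop: the cat]
3. Technician goes to the rooftop with the duck and the wolf.  [the basement: the cabbage, the goat, the pigeon | the rooftop: the cat, the duck, the wolf]
4. Technician goes back to the basement with the duck.  [the basement: the cabbage, the duck, the goat, the pigeon | the rooftop: the cat, the wolf]
5. Technician goes to the rooftop with the duck and the pigeon.  [the basement: the cabbage, the goat | the rooftop: the cat, the duck, the pigeon, the wolf]
6. Technician goes back to the basement with the duck.  [the basement: the cabbage, the duck, the goat | the rooftop: the cat, the pigeon, the wolf]
7. Technician goes to the rooftop with the cabbage and the goat.  [the basement: the duck | the rooftop: the cabbage, the cat, the goat, the pigeon, the wolf]
8. Technician goes back to the basement with the cat.  [the basement: the cat, the duck | the rooftop: the cabbage, the goat, the pigeon, the wolf]
9. Technician goes to the rooftop with the cat and the duck.  [the basement: — | the rooftop: the cabbage, the cat, the duck, the goat, the pigeon, the wolf]

Yes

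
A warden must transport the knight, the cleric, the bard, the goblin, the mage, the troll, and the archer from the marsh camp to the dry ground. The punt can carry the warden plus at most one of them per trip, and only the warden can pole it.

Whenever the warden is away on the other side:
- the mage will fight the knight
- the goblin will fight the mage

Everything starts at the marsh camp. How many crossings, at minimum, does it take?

15

Counting alone: the warden can take at most 1 across per trip to the dry ground, so moving all 7 needs at least 7 loaded trips out, with a return between consecutive ones — at least 13 crossings.
The safety rule pushes this higher. Following every safe sequence of crossings, the most of the 7 that can be at the dry ground as the punt arrives there on crossing 13 is 6 — never all 7.
So no plan with fewer than 15 crossings exists, and this one achieves 15:
1. Warden goes to the dry ground with the mage.  [the marsh camp: the archer, the bard, the cleric, the goblin, the knight, the troll | the dry ground: the mage]
2. Warden goes back to the marsh camp alone.  [the marsh camp: the archer, the bard, the cleric, the goblin, the knight, the troll | the dry ground: the mage]
3. Warden goes to the dry ground with the knight.  [the marsh camp: the archer, the bard, the cleric, the goblin, the troll | the dry ground: the knight, the mage]
4. Warden goes back to the marsh camp with the mage.  [the marsh camp: the archer, the bard, the cleric, the goblin, the mage, the troll | the dry ground: the knight]
5. Warden goes to the dry ground with the goblin.  [the marsh camp: the archer, the bard, the cleric, the mage, the troll | the dry ground: the goblin, the knight]
6. Warden goes back to the marsh camp alone.  [the marsh camp: the archer, the bard, the cleric, the mage, the troll | the dry ground: the goblin, the knight]
7. Warden goes to the dry ground with the cleric.  [the marsh camp: the archer, the bard, the mage, the troll | the dry ground: the cleric, the goblin, the knight]
8. Warden goes back to the marsh camp alone.  [the marsh camp: the archer, the bard, the mage, the troll | the dry ground: the cleric, the goblin, the knight]
9. Warden goes to the dry ground with the bard.  [the marsh camp: the archer, the mage, the troll | the dry ground: the bard, the cleric, the goblin, the knight]
10. Warden goes back to the marsh camp alone.  [the marsh camp: the archer, the mage, the troll | the dry ground: the bard, the cleric, the goblin, the knight]
11. Warden goes to the dry ground with the troll.  [the marsh camp: the archer, the mage | the dry ground: the bard, the cleric, the goblin, the knight, the troll]
12. Warden goes back to the marsh camp alone.  [the marsh camp: the archer, the mage | the dry ground: the bard, the cleric, the goblin, the knight, the troll]
13. Warden goes to the dry ground with the archer.  [the marsh camp: the mage | the dry ground: the archer, the bard, the cleric, the goblin, the knight, the troll]
14. Warden goes back to the marsh camp alone.  [the marsh camp: the mage | the dry ground: the archer, the bard, the cleric, the goblin, the knight, the troll]
15. Warden goes to the dry ground with the mage.  [the marsh camp: — | the dry ground: the archer, the bard, the cleric, the goblin, the knight, the mage, the troll]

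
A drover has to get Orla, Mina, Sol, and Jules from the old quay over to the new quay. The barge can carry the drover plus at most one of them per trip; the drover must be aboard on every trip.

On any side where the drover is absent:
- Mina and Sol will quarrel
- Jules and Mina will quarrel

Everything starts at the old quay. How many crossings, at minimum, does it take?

9

Counting alone: the drover can take at most 1 across per trip to the new quay, so moving all 4 needs at least 4 loaded trips out, with a return between consecutive ones — at least 7 crossings.
The safety rule pushes this higher. Following every safe sequence of crossings, the most of the 4 that can be at the new quay as the barge arrives there on crossing 7 is 3 — never all 4.
So no plan with fewer than 9 crossings exists, and this one achieves 9:
1. Drover goes to the new quay with Mina.  [the old quay: Jules, Orla, Sol | the new quay: Mina]
2. Drover goes back to the old quay alone.  [the old quay: Jules, Orla, Sol | the new quay: Mina]
3. Drover goes to the new quay with Orla.  [the old quay: Jules, Sol | the new quay: Mina, Orla]
4. Drover goes back to the old quay alone.  [the old quay: Jules, Sol | the new quay: Mina, Orla]
5. Drover goes to the new quay with Sol.  [the old quay: Jules | the new quay: Mina, Orla, Sol]
6. Drover goes back to the old quay with Mina.  [the old quay: Jules, Mina | the new quay: Orla, Sol]
7. Drover goes to the new quay with Jules.  [the old quay: Mina | the new quay: Jules, Orla, Sol]
8. Drover goes back to the old quay alone.  [the old quay: Mina | the new quay: Jules, Orla, Sol]
9. Drover goes to the new quay with Mina.  [the old quay: — | the new quay: Jules, Mina, Orla, Sol]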